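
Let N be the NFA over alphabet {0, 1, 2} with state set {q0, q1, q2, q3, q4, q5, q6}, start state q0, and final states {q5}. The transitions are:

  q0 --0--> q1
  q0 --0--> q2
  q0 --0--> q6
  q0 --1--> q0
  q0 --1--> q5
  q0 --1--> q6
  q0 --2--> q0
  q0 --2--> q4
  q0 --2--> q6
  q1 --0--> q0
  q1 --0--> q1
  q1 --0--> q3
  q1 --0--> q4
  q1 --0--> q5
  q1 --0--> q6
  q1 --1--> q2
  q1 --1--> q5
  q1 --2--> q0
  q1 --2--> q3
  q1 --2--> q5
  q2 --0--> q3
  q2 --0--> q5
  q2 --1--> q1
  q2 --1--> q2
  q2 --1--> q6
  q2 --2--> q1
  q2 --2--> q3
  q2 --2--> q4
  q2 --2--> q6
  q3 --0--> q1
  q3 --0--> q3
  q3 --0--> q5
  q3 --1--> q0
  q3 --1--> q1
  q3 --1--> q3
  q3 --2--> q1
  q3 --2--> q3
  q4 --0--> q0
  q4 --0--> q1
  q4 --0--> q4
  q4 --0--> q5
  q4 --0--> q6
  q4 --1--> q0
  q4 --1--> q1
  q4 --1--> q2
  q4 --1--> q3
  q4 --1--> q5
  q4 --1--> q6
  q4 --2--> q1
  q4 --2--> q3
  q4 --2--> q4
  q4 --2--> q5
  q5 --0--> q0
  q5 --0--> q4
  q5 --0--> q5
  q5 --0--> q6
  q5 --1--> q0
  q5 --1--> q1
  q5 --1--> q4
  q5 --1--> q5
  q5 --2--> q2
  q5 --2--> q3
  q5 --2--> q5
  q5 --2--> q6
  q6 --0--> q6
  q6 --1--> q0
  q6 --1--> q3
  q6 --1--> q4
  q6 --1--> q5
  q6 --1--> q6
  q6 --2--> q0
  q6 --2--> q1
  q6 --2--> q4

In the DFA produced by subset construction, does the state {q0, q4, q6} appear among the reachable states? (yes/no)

yes

Start state of the DFA: {q0}.
{q0} --0--> {q1, q2, q6}  [new]
{q0} --1--> {q0, q5, q6}  [new]
{q0} --2--> {q0, q4, q6}  [new]
{q1, q2, q6} --0--> {q0, q1, q3, q4, q5, q6}  [new]
{q1, q2, q6} --1--> {q0, q1, q2, q3, q4, q5, q6}  [new]
{q1, q2, q6} --2--> {q0, q1, q3, q4, q5, q6}  [seen]
{q0, q5, q6} --0--> {q0, q1, q2, q4, q5, q6}  [new]
{q0, q5, q6} --1--> {q0, q1, q3, q4, q5, q6}  [seen]
{q0, q5, q6} --2--> {q0, q1, q2, q3, q4, q5, q6}  [seen]
{q0, q4, q6} --0--> {q0, q1, q2, q4, q5, q6}  [seen]
{q0, q4, q6} --1--> {q0, q1, q2, q3, q4, q5, q6}  [seen]
{q0, q4, q6} --2--> {q0, q1, q3, q4, q5, q6}  [seen]
{q0, q1, q3, q4, q5, q6} --0--> {q0, q1, q2, q3, q4, q5, q6}  [seen]
{q0, q1, q3, q4, q5, q6} --1--> {q0, q1, q2, q3, q4, q5, q6}  [seen]
{q0, q1, q3, q4, q5, q6} --2--> {q0, q1, q2, q3, q4, q5, q6}  [seen]
{q0, q1, q2, q3, q4, q5, q6} --0--> {q0, q1, q2, q3, q4, q5, q6}  [seen]
{q0, q1, q2, q3, q4, q5, q6} --1--> {q0, q1, q2, q3, q4, q5, q6}  [seen]
{q0, q1, q2, q3, q4, q5, q6} --2--> {q0, q1, q2, q3, q4, q5, q6}  [seen]
{q0, q1, q2, q4, q5, q6} --0--> {q0, q1, q2, q3, q4, q5, q6}  [seen]
{q0, q1, q2, q4, q5, q6} --1--> {q0, q1, q2, q3, q4, q5, q6}  [seen]
{q0, q1, q2, q4, q5, q6} --2--> {q0, q1, q2, q3, q4, q5, q6}  [seen]
Reachable DFA states: {q0}, {q1, q2, q6}, {q0, q5, q6}, {q0, q4, q6}, {q0, q1, q3, q4, q5, q6}, {q0, q1, q2, q3, q4, q5, q6}, {q0, q1, q2, q4, q5, q6}.
{q0, q4, q6} is among them.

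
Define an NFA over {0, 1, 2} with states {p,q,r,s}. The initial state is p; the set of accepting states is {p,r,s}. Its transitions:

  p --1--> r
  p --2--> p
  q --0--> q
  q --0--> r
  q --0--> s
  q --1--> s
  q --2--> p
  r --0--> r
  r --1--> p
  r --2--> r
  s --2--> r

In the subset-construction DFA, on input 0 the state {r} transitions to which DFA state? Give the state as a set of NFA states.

{r}

δ(r,0) = {r}.
Union: {r}.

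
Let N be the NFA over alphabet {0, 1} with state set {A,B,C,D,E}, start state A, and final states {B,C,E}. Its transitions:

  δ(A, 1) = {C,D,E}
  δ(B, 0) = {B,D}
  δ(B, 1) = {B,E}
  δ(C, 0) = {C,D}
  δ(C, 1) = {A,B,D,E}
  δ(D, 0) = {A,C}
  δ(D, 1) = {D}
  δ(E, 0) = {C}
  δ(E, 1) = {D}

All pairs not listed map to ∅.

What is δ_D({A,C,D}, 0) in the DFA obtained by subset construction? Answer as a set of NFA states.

{A,C,D}

δ(A,0) = ∅; δ(C,0) = {C,D}; δ(D,0) = {A,C}.
Union: {A,C,D}.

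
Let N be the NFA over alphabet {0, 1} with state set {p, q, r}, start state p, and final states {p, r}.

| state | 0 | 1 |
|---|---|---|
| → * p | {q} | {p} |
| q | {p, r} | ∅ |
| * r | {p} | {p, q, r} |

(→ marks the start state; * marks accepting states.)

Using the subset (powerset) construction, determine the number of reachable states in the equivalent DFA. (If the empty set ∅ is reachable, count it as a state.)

Start state of the DFA: {p}.
{p} --0--> {q}  [new]
{p} --1--> {p}  [seen]
{q} --0--> {p, r}  [new]
{q} --1--> ∅  [new]
{p, r} --0--> {p, q}  [new]
{p, r} --1--> {p, q, r}  [new]
∅ --0--> ∅  [seen]
∅ --1--> ∅  [seen]
{p, q} --0--> {p, q, r}  [seen]
{p, q} --1--> {p}  [seen]
{p, q, r} --0--> {p, q, r}  [seen]
{p, q, r} --1--> {p, q, r}  [seen]
Reachable DFA states: {p}, {q}, {p, r}, ∅, {p, q}, {p, q, r}.

6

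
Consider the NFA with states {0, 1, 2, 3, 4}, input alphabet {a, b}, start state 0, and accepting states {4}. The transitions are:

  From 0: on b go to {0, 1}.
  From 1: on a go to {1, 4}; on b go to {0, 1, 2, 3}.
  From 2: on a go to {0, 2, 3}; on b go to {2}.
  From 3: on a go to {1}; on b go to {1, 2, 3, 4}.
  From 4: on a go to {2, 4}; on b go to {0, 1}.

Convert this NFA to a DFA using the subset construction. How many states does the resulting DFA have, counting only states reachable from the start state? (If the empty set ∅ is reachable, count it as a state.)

Start state of the DFA: {0}.
{0} --a--> ∅  [new]
{0} --b--> {0, 1}  [new]
∅ --a--> ∅  [seen]
∅ --b--> ∅  [seen]
{0, 1} --a--> {1, 4}  [new]
{0, 1} --b--> {0, 1, 2, 3}  [new]
{1, 4} --a--> {1, 2, 4}  [new]
{1, 4} --b--> {0, 1, 2, 3}  [seen]
{0, 1, 2, 3} --a--> {0, 1, 2, 3, 4}  [new]
{0, 1, 2, 3} --b--> {0, 1, 2, 3, 4}  [seen]
{1, 2, 4} --a--> {0, 1, 2, 3, 4}  [seen]
{1, 2, 4} --b--> {0, 1, 2, 3}  [seen]
{0, 1, 2, 3, 4} --a--> {0, 1, 2, 3, 4}  [seen]
{0, 1, 2, 3, 4} --b--> {0, 1, 2, 3, 4}  [seen]
Reachable DFA states: {0}, ∅, {0, 1}, {1, 4}, {0, 1, 2, 3}, {1, 2, 4}, {0, 1, 2, 3, 4}.

7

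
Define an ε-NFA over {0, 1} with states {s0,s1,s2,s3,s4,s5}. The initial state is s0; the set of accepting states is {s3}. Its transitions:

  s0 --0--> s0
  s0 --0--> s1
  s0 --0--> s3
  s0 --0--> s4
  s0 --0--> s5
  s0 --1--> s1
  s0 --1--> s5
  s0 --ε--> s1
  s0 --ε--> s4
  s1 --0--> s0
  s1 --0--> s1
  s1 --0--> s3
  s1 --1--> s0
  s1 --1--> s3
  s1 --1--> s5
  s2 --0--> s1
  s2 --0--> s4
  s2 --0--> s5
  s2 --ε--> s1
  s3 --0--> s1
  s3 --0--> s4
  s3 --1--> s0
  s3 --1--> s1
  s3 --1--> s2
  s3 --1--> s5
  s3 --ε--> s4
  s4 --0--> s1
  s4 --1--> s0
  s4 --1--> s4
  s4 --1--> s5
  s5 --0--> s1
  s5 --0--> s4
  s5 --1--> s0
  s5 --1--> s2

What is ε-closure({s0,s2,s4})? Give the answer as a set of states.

{s0,s1,s2,s4}

Begin with {s0,s2,s4}.
s0 →ε {s1,s4}; add s1.
ε-closure = {s0,s1,s2,s4}.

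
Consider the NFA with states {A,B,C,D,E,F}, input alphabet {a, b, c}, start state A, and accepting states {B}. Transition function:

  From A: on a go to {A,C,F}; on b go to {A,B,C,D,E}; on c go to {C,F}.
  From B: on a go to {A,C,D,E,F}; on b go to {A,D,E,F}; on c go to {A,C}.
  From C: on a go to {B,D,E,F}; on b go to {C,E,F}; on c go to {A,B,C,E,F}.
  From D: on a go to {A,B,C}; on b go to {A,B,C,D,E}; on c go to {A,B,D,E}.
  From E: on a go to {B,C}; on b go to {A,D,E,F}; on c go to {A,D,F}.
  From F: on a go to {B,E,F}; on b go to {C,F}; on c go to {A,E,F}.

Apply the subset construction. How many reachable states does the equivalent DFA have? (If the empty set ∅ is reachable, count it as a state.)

Start state of the DFA: {A}.
{A} --a--> {A,C,F}  [new]
{A} --b--> {A,B,C,D,E}  [new]
{A} --c--> {C,F}  [new]
{A,C,F} --a--> {A,B,C,D,E,F}  [new]
{A,C,F} --b--> {A,B,C,D,E,F}  [seen]
{A,C,F} --c--> {A,B,C,E,F}  [new]
{A,B,C,D,E} --a--> {A,B,C,D,E,F}  [seen]
{A,B,C,D,E} --b--> {A,B,C,D,E,F}  [seen]
{A,B,C,D,E} --c--> {A,B,C,D,E,F}  [seen]
{C,F} --a--> {B,D,E,F}  [new]
{C,F} --b--> {C,E,F}  [new]
{C,F} --c--> {A,B,C,E,F}  [seen]
{A,B,C,D,E,F} --a--> {A,B,C,D,E,F}  [seen]
{A,B,C,D,E,F} --b--> {A,B,C,D,E,F}  [seen]
{A,B,C,D,E,F} --c--> {A,B,C,D,E,F}  [seen]
{A,B,C,E,F} --a--> {A,B,C,D,E,F}  [seen]
{A,B,C,E,F} --b--> {A,B,C,D,E,F}  [seen]
{A,B,C,E,F} --c--> {A,B,C,D,E,F}  [seen]
{B,D,E,F} --a--> {A,B,C,D,E,F}  [seen]
{B,D,E,F} --b--> {A,B,C,D,E,F}  [seen]
{B,D,E,F} --c--> {A,B,C,D,E,F}  [seen]
{C,E,F} --a--> {B,C,D,E,F}  [new]
{C,E,F} --b--> {A,C,D,E,F}  [new]
{C,E,F} --c--> {A,B,C,D,E,F}  [seen]
{B,C,D,E,F} --a--> {A,B,C,D,E,F}  [seen]
{B,C,D,E,F} --b--> {A,B,C,D,E,F}  [seen]
{B,C,D,E,F} --c--> {A,B,C,D,E,F}  [seen]
{A,C,D,E,F} --a--> {A,B,C,D,E,F}  [seen]
{A,C,D,E,F} --b--> {A,B,C,D,E,F}  [seen]
{A,C,D,E,F} --c--> {A,B,C,D,E,F}  [seen]
Reachable DFA states: {A}, {A,C,F}, {A,B,C,D,E}, {C,F}, {A,B,C,D,E,F}, {A,B,C,E,F}, {B,D,E,F}, {C,E,F}, {B,C,D,E,F}, {A,C,D,E,F}.

10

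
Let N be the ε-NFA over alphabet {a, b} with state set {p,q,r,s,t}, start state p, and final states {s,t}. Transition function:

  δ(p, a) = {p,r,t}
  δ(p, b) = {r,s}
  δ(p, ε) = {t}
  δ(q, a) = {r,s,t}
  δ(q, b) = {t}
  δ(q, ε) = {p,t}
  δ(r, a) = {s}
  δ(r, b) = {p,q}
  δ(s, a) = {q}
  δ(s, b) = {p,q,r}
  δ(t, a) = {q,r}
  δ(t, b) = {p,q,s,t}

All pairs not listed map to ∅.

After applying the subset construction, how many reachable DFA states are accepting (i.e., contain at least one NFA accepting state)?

3

Start state of the DFA: {p,t} (ε-closure of the NFA start).
{p,t} --a--> {p,q,r,t}  [new]
{p,t} --b--> {p,q,r,s,t}  [new]
{p,q,r,t} --a--> {p,q,r,s,t}  [seen]
{p,q,r,t} --b--> {p,q,r,s,t}  [seen]
{p,q,r,s,t} --a--> {p,q,r,s,t}  [seen]
{p,q,r,s,t} --b--> {p,q,r,s,t}  [seen]
Reachable DFA states: {p,t}, {p,q,r,t}, {p,q,r,s,t}.
Accepting DFA states (contain an NFA accepting state): {p,t}, {p,q,r,t}, {p,q,r,s,t}.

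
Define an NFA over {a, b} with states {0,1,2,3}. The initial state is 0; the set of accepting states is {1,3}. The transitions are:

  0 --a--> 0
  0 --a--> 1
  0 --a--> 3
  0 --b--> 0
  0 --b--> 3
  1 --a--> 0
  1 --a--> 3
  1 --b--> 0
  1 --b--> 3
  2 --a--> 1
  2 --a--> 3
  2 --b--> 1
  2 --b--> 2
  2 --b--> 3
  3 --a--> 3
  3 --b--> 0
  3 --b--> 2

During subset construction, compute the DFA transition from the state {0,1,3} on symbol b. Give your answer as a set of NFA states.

δ(0,b) = {0,3}; δ(1,b) = {0,3}; δ(3,b) = {0,2}.
Union: {0,2,3}.

{0,2,3}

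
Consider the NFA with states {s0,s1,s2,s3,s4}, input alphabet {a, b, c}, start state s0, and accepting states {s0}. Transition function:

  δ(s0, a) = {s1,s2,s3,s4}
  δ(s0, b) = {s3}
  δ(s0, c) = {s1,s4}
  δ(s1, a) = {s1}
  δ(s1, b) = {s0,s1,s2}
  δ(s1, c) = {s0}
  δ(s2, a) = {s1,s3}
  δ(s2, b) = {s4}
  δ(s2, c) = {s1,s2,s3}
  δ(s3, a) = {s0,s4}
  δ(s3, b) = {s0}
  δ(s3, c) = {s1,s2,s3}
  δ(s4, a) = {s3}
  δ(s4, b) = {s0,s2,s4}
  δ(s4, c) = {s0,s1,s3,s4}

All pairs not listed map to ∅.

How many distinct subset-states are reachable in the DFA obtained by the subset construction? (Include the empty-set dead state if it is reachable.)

14

Start state of the DFA: {s0}.
{s0} --a--> {s1,s2,s3,s4}  [new]
{s0} --b--> {s3}  [new]
{s0} --c--> {s1,s4}  [new]
{s1,s2,s3,s4} --a--> {s0,s1,s3,s4}  [new]
{s1,s2,s3,s4} --b--> {s0,s1,s2,s4}  [new]
{s1,s2,s3,s4} --c--> {s0,s1,s2,s3,s4}  [new]
{s3} --a--> {s0,s4}  [new]
{s3} --b--> {s0}  [seen]
{s3} --c--> {s1,s2,s3}  [new]
{s1,s4} --a--> {s1,s3}  [new]
{s1,s4} --b--> {s0,s1,s2,s4}  [seen]
{s1,s4} --c--> {s0,s1,s3,s4}  [seen]
{s0,s1,s3,s4} --a--> {s0,s1,s2,s3,s4}  [seen]
{s0,s1,s3,s4} --b--> {s0,s1,s2,s3,s4}  [seen]
{s0,s1,s3,s4} --c--> {s0,s1,s2,s3,s4}  [seen]
{s0,s1,s2,s4} --a--> {s1,s2,s3,s4}  [seen]
{s0,s1,s2,s4} --b--> {s0,s1,s2,s3,s4}  [seen]
{s0,s1,s2,s4} --c--> {s0,s1,s2,s3,s4}  [seen]
{s0,s1,s2,s3,s4} --a--> {s0,s1,s2,s3,s4}  [seen]
{s0,s1,s2,s3,s4} --b--> {s0,s1,s2,s3,s4}  [seen]
{s0,s1,s2,s3,s4} --c--> {s0,s1,s2,s3,s4}  [seen]
{s0,s4} --a--> {s1,s2,s3,s4}  [seen]
{s0,s4} --b--> {s0,s2,s3,s4}  [new]
{s0,s4} --c--> {s0,s1,s3,s4}  [seen]
{s1,s2,s3} --a--> {s0,s1,s3,s4}  [seen]
{s1,s2,s3} --b--> {s0,s1,s2,s4}  [seen]
{s1,s2,s3} --c--> {s0,s1,s2,s3}  [new]
{s1,s3} --a--> {s0,s1,s4}  [new]
{s1,s3} --b--> {s0,s1,s2}  [new]
{s1,s3} --c--> {s0,s1,s2,s3}  [seen]
{s0,s2,s3,s4} --a--> {s0,s1,s2,s3,s4}  [seen]
{s0,s2,s3,s4} --b--> {s0,s2,s3,s4}  [seen]
{s0,s2,s3,s4} --c--> {s0,s1,s2,s3,s4}  [seen]
{s0,s1,s2,s3} --a--> {s0,s1,s2,s3,s4}  [seen]
{s0,s1,s2,s3} --b--> {s0,s1,s2,s3,s4}  [seen]
{s0,s1,s2,s3} --c--> {s0,s1,s2,s3,s4}  [seen]
{s0,s1,s4} --a--> {s1,s2,s3,s4}  [seen]
{s0,s1,s4} --b--> {s0,s1,s2,s3,s4}  [seen]
{s0,s1,s4} --c--> {s0,s1,s3,s4}  [seen]
{s0,s1,s2} --a--> {s1,s2,s3,s4}  [seen]
{s0,s1,s2} --b--> {s0,s1,s2,s3,s4}  [seen]
{s0,s1,s2} --c--> {s0,s1,s2,s3,s4}  [seen]
Reachable DFA states: {s0}, {s1,s2,s3,s4}, {s3}, {s1,s4}, {s0,s1,s3,s4}, {s0,s1,s2,s4}, {s0,s1,s2,s3,s4}, {s0,s4}, {s1,s2,s3}, {s1,s3}, {s0,s2,s3,s4}, {s0,s1,s2,s3}, {s0,s1,s4}, {s0,s1,s2}.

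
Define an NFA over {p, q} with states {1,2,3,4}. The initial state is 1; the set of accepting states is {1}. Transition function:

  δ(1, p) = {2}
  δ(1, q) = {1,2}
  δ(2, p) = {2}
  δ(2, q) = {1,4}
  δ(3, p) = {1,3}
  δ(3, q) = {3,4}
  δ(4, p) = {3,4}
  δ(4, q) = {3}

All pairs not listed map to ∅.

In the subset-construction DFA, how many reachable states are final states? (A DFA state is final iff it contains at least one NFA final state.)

Start state of the DFA: {1}.
{1} --p--> {2}  [new]
{1} --q--> {1,2}  [new]
{2} --p--> {2}  [seen]
{2} --q--> {1,4}  [new]
{1,2} --p--> {2}  [seen]
{1,2} --q--> {1,2,4}  [new]
{1,4} --p--> {2,3,4}  [new]
{1,4} --q--> {1,2,3}  [new]
{1,2,4} --p--> {2,3,4}  [seen]
{1,2,4} --q--> {1,2,3,4}  [new]
{2,3,4} --p--> {1,2,3,4}  [seen]
{2,3,4} --q--> {1,3,4}  [new]
{1,2,3} --p--> {1,2,3}  [seen]
{1,2,3} --q--> {1,2,3,4}  [seen]
{1,2,3,4} --p--> {1,2,3,4}  [seen]
{1,2,3,4} --q--> {1,2,3,4}  [seen]
{1,3,4} --p--> {1,2,3,4}  [seen]
{1,3,4} --q--> {1,2,3,4}  [seen]
Reachable DFA states: {1}, {2}, {1,2}, {1,4}, {1,2,4}, {2,3,4}, {1,2,3}, {1,2,3,4}, {1,3,4}.
Accepting DFA states (contain an NFA accepting state): {1}, {1,2}, {1,4}, {1,2,4}, {1,2,3}, {1,2,3,4}, {1,3,4}.

7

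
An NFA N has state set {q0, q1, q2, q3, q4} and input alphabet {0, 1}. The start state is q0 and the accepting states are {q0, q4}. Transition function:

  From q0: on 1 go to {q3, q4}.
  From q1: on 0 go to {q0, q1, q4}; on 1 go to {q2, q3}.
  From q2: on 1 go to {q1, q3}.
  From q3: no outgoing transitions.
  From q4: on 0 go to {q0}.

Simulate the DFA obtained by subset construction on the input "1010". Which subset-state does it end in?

{q0}

Start: {q0}.
δ(q0,1) = {q3, q4}.
Union: {q3, q4}.
After 1: {q3, q4}.
δ(q3,0) = ∅; δ(q4,0) = {q0}.
Union: {q0}.
After 0: {q0}.
δ(q0,1) = {q3, q4}.
Union: {q3, q4}.
After 1: {q3, q4}.
δ(q3,0) = ∅; δ(q4,0) = {q0}.
Union: {q0}.
After 0: {q0}.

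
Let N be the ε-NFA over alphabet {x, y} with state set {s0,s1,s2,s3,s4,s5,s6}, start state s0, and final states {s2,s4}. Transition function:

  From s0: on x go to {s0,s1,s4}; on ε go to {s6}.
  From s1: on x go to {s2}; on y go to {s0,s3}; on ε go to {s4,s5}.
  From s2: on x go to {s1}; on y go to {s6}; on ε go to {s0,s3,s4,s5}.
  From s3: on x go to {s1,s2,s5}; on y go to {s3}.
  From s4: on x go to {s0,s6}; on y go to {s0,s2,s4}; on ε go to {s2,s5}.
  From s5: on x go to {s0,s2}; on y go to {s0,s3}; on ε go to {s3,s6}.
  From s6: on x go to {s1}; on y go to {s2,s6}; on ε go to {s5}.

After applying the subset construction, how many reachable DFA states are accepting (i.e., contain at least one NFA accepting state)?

Start state of the DFA: {s0,s3,s5,s6} (ε-closure of the NFA start).
{s0,s3,s5,s6} --x--> {s0,s1,s2,s3,s4,s5,s6}  [new]
{s0,s3,s5,s6} --y--> {s0,s2,s3,s4,s5,s6}  [new]
{s0,s1,s2,s3,s4,s5,s6} --x--> {s0,s1,s2,s3,s4,s5,s6}  [seen]
{s0,s1,s2,s3,s4,s5,s6} --y--> {s0,s2,s3,s4,s5,s6}  [seen]
{s0,s2,s3,s4,s5,s6} --x--> {s0,s1,s2,s3,s4,s5,s6}  [seen]
{s0,s2,s3,s4,s5,s6} --y--> {s0,s2,s3,s4,s5,s6}  [seen]
Reachable DFA states: {s0,s3,s5,s6}, {s0,s1,s2,s3,s4,s5,s6}, {s0,s2,s3,s4,s5,s6}.
Accepting DFA states (contain an NFA accepting state): {s0,s1,s2,s3,s4,s5,s6}, {s0,s2,s3,s4,s5,s6}.

2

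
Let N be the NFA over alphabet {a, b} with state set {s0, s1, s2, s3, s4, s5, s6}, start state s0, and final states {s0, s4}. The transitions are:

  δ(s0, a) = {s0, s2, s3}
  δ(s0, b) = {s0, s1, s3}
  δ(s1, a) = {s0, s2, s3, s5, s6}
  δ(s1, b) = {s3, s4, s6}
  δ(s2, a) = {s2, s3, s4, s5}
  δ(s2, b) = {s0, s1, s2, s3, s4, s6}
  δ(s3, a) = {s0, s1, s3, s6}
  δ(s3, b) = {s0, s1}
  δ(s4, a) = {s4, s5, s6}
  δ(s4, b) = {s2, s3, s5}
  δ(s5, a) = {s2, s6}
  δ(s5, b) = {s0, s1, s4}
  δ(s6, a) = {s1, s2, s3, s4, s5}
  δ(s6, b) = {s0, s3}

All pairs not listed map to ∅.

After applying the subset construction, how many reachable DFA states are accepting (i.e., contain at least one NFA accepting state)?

7

Start state of the DFA: {s0}.
{s0} --a--> {s0, s2, s3}  [new]
{s0} --b--> {s0, s1, s3}  [new]
{s0, s2, s3} --a--> {s0, s1, s2, s3, s4, s5, s6}  [new]
{s0, s2, s3} --b--> {s0, s1, s2, s3, s4, s6}  [new]
{s0, s1, s3} --a--> {s0, s1, s2, s3, s5, s6}  [new]
{s0, s1, s3} --b--> {s0, s1, s3, s4, s6}  [new]
{s0, s1, s2, s3, s4, s5, s6} --a--> {s0, s1, s2, s3, s4, s5, s6}  [seen]
{s0, s1, s2, s3, s4, s5, s6} --b--> {s0, s1, s2, s3, s4, s5, s6}  [seen]
{s0, s1, s2, s3, s4, s6} --a--> {s0, s1, s2, s3, s4, s5, s6}  [seen]
{s0, s1, s2, s3, s4, s6} --b--> {s0, s1, s2, s3, s4, s5, s6}  [seen]
{s0, s1, s2, s3, s5, s6} --a--> {s0, s1, s2, s3, s4, s5, s6}  [seen]
{s0, s1, s2, s3, s5, s6} --b--> {s0, s1, s2, s3, s4, s6}  [seen]
{s0, s1, s3, s4, s6} --a--> {s0, s1, s2, s3, s4, s5, s6}  [seen]
{s0, s1, s3, s4, s6} --b--> {s0, s1, s2, s3, s4, s5, s6}  [seen]
Reachable DFA states: {s0}, {s0, s2, s3}, {s0, s1, s3}, {s0, s1, s2, s3, s4, s5, s6}, {s0, s1, s2, s3, s4, s6}, {s0, s1, s2, s3, s5, s6}, {s0, s1, s3, s4, s6}.
Accepting DFA states (contain an NFA accepting state): {s0}, {s0, s2, s3}, {s0, s1, s3}, {s0, s1, s2, s3, s4, s5, s6}, {s0, s1, s2, s3, s4, s6}, {s0, s1, s2, s3, s5, s6}, {s0, s1, s3, s4, s6}.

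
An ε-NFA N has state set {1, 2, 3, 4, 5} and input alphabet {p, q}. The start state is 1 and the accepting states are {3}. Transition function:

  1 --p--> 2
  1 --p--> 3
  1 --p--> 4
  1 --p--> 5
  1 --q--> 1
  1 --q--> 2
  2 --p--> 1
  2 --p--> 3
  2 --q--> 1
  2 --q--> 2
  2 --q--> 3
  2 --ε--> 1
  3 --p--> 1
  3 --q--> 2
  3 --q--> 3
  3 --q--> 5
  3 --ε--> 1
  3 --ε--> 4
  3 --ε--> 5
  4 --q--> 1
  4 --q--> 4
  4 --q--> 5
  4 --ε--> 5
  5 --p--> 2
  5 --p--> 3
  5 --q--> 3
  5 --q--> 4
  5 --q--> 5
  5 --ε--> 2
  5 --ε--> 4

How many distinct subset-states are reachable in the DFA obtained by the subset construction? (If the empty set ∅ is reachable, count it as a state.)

Start state of the DFA: {1} (ε-closure of the NFA start).
{1} --p--> {1, 2, 3, 4, 5}  [new]
{1} --q--> {1, 2}  [new]
{1, 2, 3, 4, 5} --p--> {1, 2, 3, 4, 5}  [seen]
{1, 2, 3, 4, 5} --q--> {1, 2, 3, 4, 5}  [seen]
{1, 2} --p--> {1, 2, 3, 4, 5}  [seen]
{1, 2} --q--> {1, 2, 3, 4, 5}  [seen]
Reachable DFA states: {1}, {1, 2, 3, 4, 5}, {1, 2}.

3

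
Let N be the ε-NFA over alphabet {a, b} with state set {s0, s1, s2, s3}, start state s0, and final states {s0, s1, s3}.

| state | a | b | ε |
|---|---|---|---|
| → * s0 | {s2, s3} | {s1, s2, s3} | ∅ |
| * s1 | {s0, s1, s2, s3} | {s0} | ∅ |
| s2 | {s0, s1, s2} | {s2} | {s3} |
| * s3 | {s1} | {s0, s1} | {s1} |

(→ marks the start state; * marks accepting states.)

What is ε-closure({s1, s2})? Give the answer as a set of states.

{s1, s2, s3}

Begin with {s1, s2}.
s2 →ε {s3}; add s3.
ε-closure = {s1, s2, s3}.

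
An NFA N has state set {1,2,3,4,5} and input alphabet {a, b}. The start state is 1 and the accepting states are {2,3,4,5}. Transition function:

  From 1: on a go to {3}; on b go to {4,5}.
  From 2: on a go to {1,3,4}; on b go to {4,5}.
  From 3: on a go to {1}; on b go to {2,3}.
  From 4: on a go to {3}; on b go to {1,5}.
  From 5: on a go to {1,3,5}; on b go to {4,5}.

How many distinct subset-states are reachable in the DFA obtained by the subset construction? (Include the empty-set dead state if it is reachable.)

11

Start state of the DFA: {1}.
{1} --a--> {3}  [new]
{1} --b--> {4,5}  [new]
{3} --a--> {1}  [seen]
{3} --b--> {2,3}  [new]
{4,5} --a--> {1,3,5}  [new]
{4,5} --b--> {1,4,5}  [new]
{2,3} --a--> {1,3,4}  [new]
{2,3} --b--> {2,3,4,5}  [new]
{1,3,5} --a--> {1,3,5}  [seen]
{1,3,5} --b--> {2,3,4,5}  [seen]
{1,4,5} --a--> {1,3,5}  [seen]
{1,4,5} --b--> {1,4,5}  [seen]
{1,3,4} --a--> {1,3}  [new]
{1,3,4} --b--> {1,2,3,4,5}  [new]
{2,3,4,5} --a--> {1,3,4,5}  [new]
{2,3,4,5} --b--> {1,2,3,4,5}  [seen]
{1,3} --a--> {1,3}  [seen]
{1,3} --b--> {2,3,4,5}  [seen]
{1,2,3,4,5} --a--> {1,3,4,5}  [seen]
{1,2,3,4,5} --b--> {1,2,3,4,5}  [seen]
{1,3,4,5} --a--> {1,3,5}  [seen]
{1,3,4,5} --b--> {1,2,3,4,5}  [seen]
Reachable DFA states: {1}, {3}, {4,5}, {2,3}, {1,3,5}, {1,4,5}, {1,3,4}, {2,3,4,5}, {1,3}, {1,2,3,4,5}, {1,3,4,5}.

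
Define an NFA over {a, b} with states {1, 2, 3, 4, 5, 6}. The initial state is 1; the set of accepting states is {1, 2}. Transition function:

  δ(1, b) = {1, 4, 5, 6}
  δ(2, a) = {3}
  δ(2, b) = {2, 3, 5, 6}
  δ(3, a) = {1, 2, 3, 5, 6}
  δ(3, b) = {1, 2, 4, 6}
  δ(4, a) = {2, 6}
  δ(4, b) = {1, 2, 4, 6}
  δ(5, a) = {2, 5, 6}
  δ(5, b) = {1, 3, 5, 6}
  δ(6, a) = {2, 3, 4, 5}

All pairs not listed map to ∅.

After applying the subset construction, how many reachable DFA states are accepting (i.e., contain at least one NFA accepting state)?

Start state of the DFA: {1}.
{1} --a--> ∅  [new]
{1} --b--> {1, 4, 5, 6}  [new]
∅ --a--> ∅  [seen]
∅ --b--> ∅  [seen]
{1, 4, 5, 6} --a--> {2, 3, 4, 5, 6}  [new]
{1, 4, 5, 6} --b--> {1, 2, 3, 4, 5, 6}  [new]
{2, 3, 4, 5, 6} --a--> {1, 2, 3, 4, 5, 6}  [seen]
{2, 3, 4, 5, 6} --b--> {1, 2, 3, 4, 5, 6}  [seen]
{1, 2, 3, 4, 5, 6} --a--> {1, 2, 3, 4, 5, 6}  [seen]
{1, 2, 3, 4, 5, 6} --b--> {1, 2, 3, 4, 5, 6}  [seen]
Reachable DFA states: {1}, ∅, {1, 4, 5, 6}, {2, 3, 4, 5, 6}, {1, 2, 3, 4, 5, 6}.
Accepting DFA states (contain an NFA accepting state): {1}, {1, 4, 5, 6}, {2, 3, 4, 5, 6}, {1, 2, 3, 4, 5, 6}.

4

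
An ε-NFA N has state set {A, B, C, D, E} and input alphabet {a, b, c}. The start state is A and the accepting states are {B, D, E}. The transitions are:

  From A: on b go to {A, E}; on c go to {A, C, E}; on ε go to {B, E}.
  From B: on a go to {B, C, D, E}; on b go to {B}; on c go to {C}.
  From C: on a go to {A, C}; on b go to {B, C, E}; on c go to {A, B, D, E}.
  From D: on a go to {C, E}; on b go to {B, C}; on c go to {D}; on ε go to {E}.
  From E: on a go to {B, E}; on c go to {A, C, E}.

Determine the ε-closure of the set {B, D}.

Begin with {B, D}.
D →ε {E}; add E.
ε-closure = {B, D, E}.

{B, D, E}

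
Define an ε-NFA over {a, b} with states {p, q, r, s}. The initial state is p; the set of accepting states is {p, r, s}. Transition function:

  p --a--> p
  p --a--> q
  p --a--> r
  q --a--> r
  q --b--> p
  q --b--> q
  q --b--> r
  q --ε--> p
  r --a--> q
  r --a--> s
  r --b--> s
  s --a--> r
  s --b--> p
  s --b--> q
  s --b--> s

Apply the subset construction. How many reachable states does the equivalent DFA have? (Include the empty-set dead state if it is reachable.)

4

Start state of the DFA: {p} (ε-closure of the NFA start).
{p} --a--> {p, q, r}  [new]
{p} --b--> ∅  [new]
{p, q, r} --a--> {p, q, r, s}  [new]
{p, q, r} --b--> {p, q, r, s}  [seen]
∅ --a--> ∅  [seen]
∅ --b--> ∅  [seen]
{p, q, r, s} --a--> {p, q, r, s}  [seen]
{p, q, r, s} --b--> {p, q, r, s}  [seen]
Reachable DFA states: {p}, {p, q, r}, ∅, {p, q, r, s}.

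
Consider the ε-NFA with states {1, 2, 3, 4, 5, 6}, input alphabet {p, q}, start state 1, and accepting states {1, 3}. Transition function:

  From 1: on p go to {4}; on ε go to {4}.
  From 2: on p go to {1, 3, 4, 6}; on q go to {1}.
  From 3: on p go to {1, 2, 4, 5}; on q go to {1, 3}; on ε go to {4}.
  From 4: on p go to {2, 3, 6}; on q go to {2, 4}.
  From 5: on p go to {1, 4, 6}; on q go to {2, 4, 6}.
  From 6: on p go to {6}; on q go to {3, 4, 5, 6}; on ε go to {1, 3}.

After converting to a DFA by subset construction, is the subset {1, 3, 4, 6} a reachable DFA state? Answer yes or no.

Start state of the DFA: {1, 4} (ε-closure of the NFA start).
{1, 4} --p--> {1, 2, 3, 4, 6}  [new]
{1, 4} --q--> {2, 4}  [new]
{1, 2, 3, 4, 6} --p--> {1, 2, 3, 4, 5, 6}  [new]
{1, 2, 3, 4, 6} --q--> {1, 2, 3, 4, 5, 6}  [seen]
{2, 4} --p--> {1, 2, 3, 4, 6}  [seen]
{2, 4} --q--> {1, 2, 4}  [new]
{1, 2, 3, 4, 5, 6} --p--> {1, 2, 3, 4, 5, 6}  [seen]
{1, 2, 3, 4, 5, 6} --q--> {1, 2, 3, 4, 5, 6}  [seen]
{1, 2, 4} --p--> {1, 2, 3, 4, 6}  [seen]
{1, 2, 4} --q--> {1, 2, 4}  [seen]
Reachable DFA states: {1, 4}, {1, 2, 3, 4, 6}, {2, 4}, {1, 2, 3, 4, 5, 6}, {1, 2, 4}.
{1, 3, 4, 6} is not among them.

no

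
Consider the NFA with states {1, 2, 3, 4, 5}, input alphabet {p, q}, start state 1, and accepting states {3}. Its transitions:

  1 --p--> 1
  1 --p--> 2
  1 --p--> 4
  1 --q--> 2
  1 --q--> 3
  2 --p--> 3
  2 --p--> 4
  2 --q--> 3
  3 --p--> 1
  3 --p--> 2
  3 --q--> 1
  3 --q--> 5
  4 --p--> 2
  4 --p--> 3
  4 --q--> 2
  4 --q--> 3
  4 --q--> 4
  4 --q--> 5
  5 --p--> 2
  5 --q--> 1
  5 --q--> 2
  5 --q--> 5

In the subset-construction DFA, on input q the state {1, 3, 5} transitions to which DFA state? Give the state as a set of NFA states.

δ(1,q) = {2, 3}; δ(3,q) = {1, 5}; δ(5,q) = {1, 2, 5}.
Union: {1, 2, 3, 5}.

{1, 2, 3, 5}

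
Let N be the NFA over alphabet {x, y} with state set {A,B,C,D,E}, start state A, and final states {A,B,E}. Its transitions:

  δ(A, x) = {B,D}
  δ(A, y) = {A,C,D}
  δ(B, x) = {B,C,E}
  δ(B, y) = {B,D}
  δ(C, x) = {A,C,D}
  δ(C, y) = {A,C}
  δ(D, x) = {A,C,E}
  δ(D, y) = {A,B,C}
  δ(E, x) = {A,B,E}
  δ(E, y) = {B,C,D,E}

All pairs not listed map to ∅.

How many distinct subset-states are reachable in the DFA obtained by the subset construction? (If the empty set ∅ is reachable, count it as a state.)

Start state of the DFA: {A}.
{A} --x--> {B,D}  [new]
{A} --y--> {A,C,D}  [new]
{B,D} --x--> {A,B,C,E}  [new]
{B,D} --y--> {A,B,C,D}  [new]
{A,C,D} --x--> {A,B,C,D,E}  [new]
{A,C,D} --y--> {A,B,C,D}  [seen]
{A,B,C,E} --x--> {A,B,C,D,E}  [seen]
{A,B,C,E} --y--> {A,B,C,D,E}  [seen]
{A,B,C,D} --x--> {A,B,C,D,E}  [seen]
{A,B,C,D} --y--> {A,B,C,D}  [seen]
{A,B,C,D,E} --x--> {A,B,C,D,E}  [seen]
{A,B,C,D,E} --y--> {A,B,C,D,E}  [seen]
Reachable DFA states: {A}, {B,D}, {A,C,D}, {A,B,C,E}, {A,B,C,D}, {A,B,C,D,E}.

6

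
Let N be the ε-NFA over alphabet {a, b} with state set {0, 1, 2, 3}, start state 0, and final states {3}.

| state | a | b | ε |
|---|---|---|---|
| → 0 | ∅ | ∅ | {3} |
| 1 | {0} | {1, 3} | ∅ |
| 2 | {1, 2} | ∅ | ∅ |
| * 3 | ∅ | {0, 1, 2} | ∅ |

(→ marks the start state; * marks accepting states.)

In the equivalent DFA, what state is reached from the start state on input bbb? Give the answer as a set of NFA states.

{0, 1, 2, 3}

Start: {0, 3}.
δ(0,b) = ∅; δ(3,b) = {0, 1, 2}.
Union: {0, 1, 2}.
ε-closure gives {0, 1, 2, 3}.
After b: {0, 1, 2, 3}.
δ(0,b) = ∅; δ(1,b) = {1, 3}; δ(2,b) = ∅; δ(3,b) = {0, 1, 2}.
Union: {0, 1, 2, 3}.
After b: {0, 1, 2, 3}.
δ(0,b) = ∅; δ(1,b) = {1, 3}; δ(2,b) = ∅; δ(3,b) = {0, 1, 2}.
Union: {0, 1, 2, 3}.
After b: {0, 1, 2, 3}.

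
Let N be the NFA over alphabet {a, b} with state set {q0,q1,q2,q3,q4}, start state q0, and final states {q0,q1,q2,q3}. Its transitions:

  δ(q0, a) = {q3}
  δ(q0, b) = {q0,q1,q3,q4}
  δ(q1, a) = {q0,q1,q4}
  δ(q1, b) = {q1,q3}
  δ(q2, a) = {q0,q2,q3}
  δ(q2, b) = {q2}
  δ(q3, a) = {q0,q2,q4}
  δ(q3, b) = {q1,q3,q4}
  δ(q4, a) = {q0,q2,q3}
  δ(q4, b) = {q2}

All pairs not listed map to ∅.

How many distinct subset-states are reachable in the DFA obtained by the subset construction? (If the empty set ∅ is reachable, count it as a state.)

9

Start state of the DFA: {q0}.
{q0} --a--> {q3}  [new]
{q0} --b--> {q0,q1,q3,q4}  [new]
{q3} --a--> {q0,q2,q4}  [new]
{q3} --b--> {q1,q3,q4}  [new]
{q0,q1,q3,q4} --a--> {q0,q1,q2,q3,q4}  [new]
{q0,q1,q3,q4} --b--> {q0,q1,q2,q3,q4}  [seen]
{q0,q2,q4} --a--> {q0,q2,q3}  [new]
{q0,q2,q4} --b--> {q0,q1,q2,q3,q4}  [seen]
{q1,q3,q4} --a--> {q0,q1,q2,q3,q4}  [seen]
{q1,q3,q4} --b--> {q1,q2,q3,q4}  [new]
{q0,q1,q2,q3,q4} --a--> {q0,q1,q2,q3,q4}  [seen]
{q0,q1,q2,q3,q4} --b--> {q0,q1,q2,q3,q4}  [seen]
{q0,q2,q3} --a--> {q0,q2,q3,q4}  [new]
{q0,q2,q3} --b--> {q0,q1,q2,q3,q4}  [seen]
{q1,q2,q3,q4} --a--> {q0,q1,q2,q3,q4}  [seen]
{q1,q2,q3,q4} --b--> {q1,q2,q3,q4}  [seen]
{q0,q2,q3,q4} --a--> {q0,q2,q3,q4}  [seen]
{q0,q2,q3,q4} --b--> {q0,q1,q2,q3,q4}  [seen]
Reachable DFA states: {q0}, {q3}, {q0,q1,q3,q4}, {q0,q2,q4}, {q1,q3,q4}, {q0,q1,q2,q3,q4}, {q0,q2,q3}, {q1,q2,q3,q4}, {q0,q2,q3,q4}.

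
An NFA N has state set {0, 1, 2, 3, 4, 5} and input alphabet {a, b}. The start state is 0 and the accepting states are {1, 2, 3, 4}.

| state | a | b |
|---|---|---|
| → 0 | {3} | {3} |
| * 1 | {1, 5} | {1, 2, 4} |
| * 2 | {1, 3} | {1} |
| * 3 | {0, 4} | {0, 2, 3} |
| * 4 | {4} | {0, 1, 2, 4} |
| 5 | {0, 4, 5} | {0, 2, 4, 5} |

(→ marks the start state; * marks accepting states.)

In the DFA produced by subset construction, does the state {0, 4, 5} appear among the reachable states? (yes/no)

Start state of the DFA: {0}.
{0} --a--> {3}  [new]
{0} --b--> {3}  [seen]
{3} --a--> {0, 4}  [new]
{3} --b--> {0, 2, 3}  [new]
{0, 4} --a--> {3, 4}  [new]
{0, 4} --b--> {0, 1, 2, 3, 4}  [new]
{0, 2, 3} --a--> {0, 1, 3, 4}  [new]
{0, 2, 3} --b--> {0, 1, 2, 3}  [new]
{3, 4} --a--> {0, 4}  [seen]
{3, 4} --b--> {0, 1, 2, 3, 4}  [seen]
{0, 1, 2, 3, 4} --a--> {0, 1, 3, 4, 5}  [new]
{0, 1, 2, 3, 4} --b--> {0, 1, 2, 3, 4}  [seen]
{0, 1, 3, 4} --a--> {0, 1, 3, 4, 5}  [seen]
{0, 1, 3, 4} --b--> {0, 1, 2, 3, 4}  [seen]
{0, 1, 2, 3} --a--> {0, 1, 3, 4, 5}  [seen]
{0, 1, 2, 3} --b--> {0, 1, 2, 3, 4}  [seen]
{0, 1, 3, 4, 5} --a--> {0, 1, 3, 4, 5}  [seen]
{0, 1, 3, 4, 5} --b--> {0, 1, 2, 3, 4, 5}  [new]
{0, 1, 2, 3, 4, 5} --a--> {0, 1, 3, 4, 5}  [seen]
{0, 1, 2, 3, 4, 5} --b--> {0, 1, 2, 3, 4, 5}  [seen]
Reachable DFA states: {0}, {3}, {0, 4}, {0, 2, 3}, {3, 4}, {0, 1, 2, 3, 4}, {0, 1, 3, 4}, {0, 1, 2, 3}, {0, 1, 3, 4, 5}, {0, 1, 2, 3, 4, 5}.
{0, 4, 5} is not among them.

no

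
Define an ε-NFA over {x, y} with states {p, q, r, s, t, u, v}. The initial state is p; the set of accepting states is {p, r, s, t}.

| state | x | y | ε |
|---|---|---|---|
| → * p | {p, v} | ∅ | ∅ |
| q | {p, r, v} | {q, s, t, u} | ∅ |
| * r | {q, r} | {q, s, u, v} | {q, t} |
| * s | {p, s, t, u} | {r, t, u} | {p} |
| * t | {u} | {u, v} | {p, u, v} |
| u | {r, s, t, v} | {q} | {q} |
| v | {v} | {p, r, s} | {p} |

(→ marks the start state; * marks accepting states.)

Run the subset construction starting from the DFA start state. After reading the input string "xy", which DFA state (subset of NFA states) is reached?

Start: {p}.
δ(p,x) = {p, v}.
Union: {p, v}.
After x: {p, v}.
δ(p,y) = ∅; δ(v,y) = {p, r, s}.
Union: {p, r, s}.
ε-closure gives {p, q, r, s, t, u, v}.
After y: {p, q, r, s, t, u, v}.

{p, q, r, s, t, u, v}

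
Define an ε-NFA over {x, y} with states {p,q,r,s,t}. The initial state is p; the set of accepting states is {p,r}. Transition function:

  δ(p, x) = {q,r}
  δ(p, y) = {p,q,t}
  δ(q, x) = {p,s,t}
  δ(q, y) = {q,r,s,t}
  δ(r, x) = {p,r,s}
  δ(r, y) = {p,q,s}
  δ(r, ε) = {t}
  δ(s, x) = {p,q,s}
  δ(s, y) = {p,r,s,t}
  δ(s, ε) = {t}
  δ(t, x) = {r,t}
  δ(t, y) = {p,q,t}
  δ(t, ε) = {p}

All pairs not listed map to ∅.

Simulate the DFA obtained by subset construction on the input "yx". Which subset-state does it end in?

Start: {p}.
δ(p,y) = {p,q,t}.
Union: {p,q,t}.
After y: {p,q,t}.
δ(p,x) = {q,r}; δ(q,x) = {p,s,t}; δ(t,x) = {r,t}.
Union: {p,q,r,s,t}.
After x: {p,q,r,s,t}.

{p,q,r,s,t}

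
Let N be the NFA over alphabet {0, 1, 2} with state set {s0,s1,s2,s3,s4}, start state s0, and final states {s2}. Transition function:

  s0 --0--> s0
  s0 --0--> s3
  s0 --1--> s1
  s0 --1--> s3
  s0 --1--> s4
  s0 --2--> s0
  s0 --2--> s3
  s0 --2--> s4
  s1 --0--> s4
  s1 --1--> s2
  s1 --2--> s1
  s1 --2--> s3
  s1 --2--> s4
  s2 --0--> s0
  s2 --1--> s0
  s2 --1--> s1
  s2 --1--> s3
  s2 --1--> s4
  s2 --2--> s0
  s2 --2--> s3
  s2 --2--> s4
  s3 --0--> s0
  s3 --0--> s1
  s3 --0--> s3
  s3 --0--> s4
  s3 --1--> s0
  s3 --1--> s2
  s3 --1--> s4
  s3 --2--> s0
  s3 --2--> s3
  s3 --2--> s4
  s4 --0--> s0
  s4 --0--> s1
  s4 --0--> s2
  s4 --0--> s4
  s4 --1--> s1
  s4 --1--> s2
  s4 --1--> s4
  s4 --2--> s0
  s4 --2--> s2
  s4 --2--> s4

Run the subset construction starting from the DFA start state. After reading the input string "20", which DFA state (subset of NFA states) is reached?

{s0,s1,s2,s3,s4}

Start: {s0}.
δ(s0,2) = {s0,s3,s4}.
Union: {s0,s3,s4}.
After 2: {s0,s3,s4}.
δ(s0,0) = {s0,s3}; δ(s3,0) = {s0,s1,s3,s4}; δ(s4,0) = {s0,s1,s2,s4}.
Union: {s0,s1,s2,s3,s4}.
After 0: {s0,s1,s2,s3,s4}.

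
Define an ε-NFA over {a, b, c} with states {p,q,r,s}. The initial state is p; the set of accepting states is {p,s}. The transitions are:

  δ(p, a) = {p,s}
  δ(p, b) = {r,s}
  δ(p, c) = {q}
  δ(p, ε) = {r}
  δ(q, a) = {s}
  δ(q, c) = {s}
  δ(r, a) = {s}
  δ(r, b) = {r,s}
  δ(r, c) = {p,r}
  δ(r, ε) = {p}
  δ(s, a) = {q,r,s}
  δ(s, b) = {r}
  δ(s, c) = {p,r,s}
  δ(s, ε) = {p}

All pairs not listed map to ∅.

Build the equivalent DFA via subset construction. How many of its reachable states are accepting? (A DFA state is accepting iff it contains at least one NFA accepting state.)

4

Start state of the DFA: {p,r} (ε-closure of the NFA start).
{p,r} --a--> {p,r,s}  [new]
{p,r} --b--> {p,r,s}  [seen]
{p,r} --c--> {p,q,r}  [new]
{p,r,s} --a--> {p,q,r,s}  [new]
{p,r,s} --b--> {p,r,s}  [seen]
{p,r,s} --c--> {p,q,r,s}  [seen]
{p,q,r} --a--> {p,r,s}  [seen]
{p,q,r} --b--> {p,r,s}  [seen]
{p,q,r} --c--> {p,q,r,s}  [seen]
{p,q,r,s} --a--> {p,q,r,s}  [seen]
{p,q,r,s} --b--> {p,r,s}  [seen]
{p,q,r,s} --c--> {p,q,r,s}  [seen]
Reachable DFA states: {p,r}, {p,r,s}, {p,q,r}, {p,q,r,s}.
Accepting DFA states (contain an NFA accepting state): {p,r}, {p,r,s}, {p,q,r}, {p,q,r,s}.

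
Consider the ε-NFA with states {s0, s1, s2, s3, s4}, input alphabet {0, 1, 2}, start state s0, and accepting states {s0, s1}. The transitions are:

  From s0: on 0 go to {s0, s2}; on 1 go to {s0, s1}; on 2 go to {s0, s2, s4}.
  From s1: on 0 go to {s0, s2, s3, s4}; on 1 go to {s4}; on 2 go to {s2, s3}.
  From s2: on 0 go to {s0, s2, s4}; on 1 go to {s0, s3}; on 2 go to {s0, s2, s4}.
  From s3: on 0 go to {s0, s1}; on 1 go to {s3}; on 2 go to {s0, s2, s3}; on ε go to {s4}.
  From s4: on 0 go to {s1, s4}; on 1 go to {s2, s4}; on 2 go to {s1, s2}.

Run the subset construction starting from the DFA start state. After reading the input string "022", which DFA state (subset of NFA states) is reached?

Start: {s0}.
δ(s0,0) = {s0, s2}.
Union: {s0, s2}.
After 0: {s0, s2}.
δ(s0,2) = {s0, s2, s4}; δ(s2,2) = {s0, s2, s4}.
Union: {s0, s2, s4}.
After 2: {s0, s2, s4}.
δ(s0,2) = {s0, s2, s4}; δ(s2,2) = {s0, s2, s4}; δ(s4,2) = {s1, s2}.
Union: {s0, s1, s2, s4}.
After 2: {s0, s1, s2, s4}.

{s0, s1, s2, s4}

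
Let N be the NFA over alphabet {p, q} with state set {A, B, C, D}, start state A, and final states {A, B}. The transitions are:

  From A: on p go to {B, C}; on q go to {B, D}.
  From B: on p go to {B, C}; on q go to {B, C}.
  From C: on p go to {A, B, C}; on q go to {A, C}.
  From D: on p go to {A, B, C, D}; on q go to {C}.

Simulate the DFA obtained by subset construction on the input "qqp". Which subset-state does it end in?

{A, B, C}

Start: {A}.
δ(A,q) = {B, D}.
Union: {B, D}.
After q: {B, D}.
δ(B,q) = {B, C}; δ(D,q) = {C}.
Union: {B, C}.
After q: {B, C}.
δ(B,p) = {B, C}; δ(C,p) = {A, B, C}.
Union: {A, B, C}.
After p: {A, B, C}.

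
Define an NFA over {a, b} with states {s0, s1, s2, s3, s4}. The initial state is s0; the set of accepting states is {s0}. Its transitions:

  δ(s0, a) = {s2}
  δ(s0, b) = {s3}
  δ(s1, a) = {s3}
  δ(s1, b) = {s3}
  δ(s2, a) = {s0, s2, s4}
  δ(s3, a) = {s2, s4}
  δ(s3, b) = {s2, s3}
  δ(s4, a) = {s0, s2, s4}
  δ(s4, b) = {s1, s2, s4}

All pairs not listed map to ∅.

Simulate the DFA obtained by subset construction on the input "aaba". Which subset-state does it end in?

{s0, s2, s3, s4}

Start: {s0}.
δ(s0,a) = {s2}.
Union: {s2}.
After a: {s2}.
δ(s2,a) = {s0, s2, s4}.
Union: {s0, s2, s4}.
After a: {s0, s2, s4}.
δ(s0,b) = {s3}; δ(s2,b) = ∅; δ(s4,b) = {s1, s2, s4}.
Union: {s1, s2, s3, s4}.
After b: {s1, s2, s3, s4}.
δ(s1,a) = {s3}; δ(s2,a) = {s0, s2, s4}; δ(s3,a) = {s2, s4}; δ(s4,a) = {s0, s2, s4}.
Union: {s0, s2, s3, s4}.
After a: {s0, s2, s3, s4}.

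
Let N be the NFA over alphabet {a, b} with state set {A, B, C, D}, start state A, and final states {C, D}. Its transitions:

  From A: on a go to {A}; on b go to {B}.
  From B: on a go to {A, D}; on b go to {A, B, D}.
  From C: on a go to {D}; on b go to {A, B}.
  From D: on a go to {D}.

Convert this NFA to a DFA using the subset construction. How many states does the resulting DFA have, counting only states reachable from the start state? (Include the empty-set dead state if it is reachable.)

4

Start state of the DFA: {A}.
{A} --a--> {A}  [seen]
{A} --b--> {B}  [new]
{B} --a--> {A, D}  [new]
{B} --b--> {A, B, D}  [new]
{A, D} --a--> {A, D}  [seen]
{A, D} --b--> {B}  [seen]
{A, B, D} --a--> {A, D}  [seen]
{A, B, D} --b--> {A, B, D}  [seen]
Reachable DFA states: {A}, {B}, {A, D}, {A, B, D}.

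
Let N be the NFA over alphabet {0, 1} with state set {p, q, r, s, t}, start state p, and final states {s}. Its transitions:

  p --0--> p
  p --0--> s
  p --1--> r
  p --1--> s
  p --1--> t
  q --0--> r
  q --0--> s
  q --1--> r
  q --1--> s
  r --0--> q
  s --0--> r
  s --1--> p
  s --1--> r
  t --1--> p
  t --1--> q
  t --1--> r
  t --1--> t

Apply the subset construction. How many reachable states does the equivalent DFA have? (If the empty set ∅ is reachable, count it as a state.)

13

Start state of the DFA: {p}.
{p} --0--> {p, s}  [new]
{p} --1--> {r, s, t}  [new]
{p, s} --0--> {p, r, s}  [new]
{p, s} --1--> {p, r, s, t}  [new]
{r, s, t} --0--> {q, r}  [new]
{r, s, t} --1--> {p, q, r, t}  [new]
{p, r, s} --0--> {p, q, r, s}  [new]
{p, r, s} --1--> {p, r, s, t}  [seen]
{p, r, s, t} --0--> {p, q, r, s}  [seen]
{p, r, s, t} --1--> {p, q, r, s, t}  [new]
{q, r} --0--> {q, r, s}  [new]
{q, r} --1--> {r, s}  [new]
{p, q, r, t} --0--> {p, q, r, s}  [seen]
{p, q, r, t} --1--> {p, q, r, s, t}  [seen]
{p, q, r, s} --0--> {p, q, r, s}  [seen]
{p, q, r, s} --1--> {p, r, s, t}  [seen]
{p, q, r, s, t} --0--> {p, q, r, s}  [seen]
{p, q, r, s, t} --1--> {p, q, r, s, t}  [seen]
{q, r, s} --0--> {q, r, s}  [seen]
{q, r, s} --1--> {p, r, s}  [seen]
{r, s} --0--> {q, r}  [seen]
{r, s} --1--> {p, r}  [new]
{p, r} --0--> {p, q, s}  [new]
{p, r} --1--> {r, s, t}  [seen]
{p, q, s} --0--> {p, r, s}  [seen]
{p, q, s} --1--> {p, r, s, t}  [seen]
Reachable DFA states: {p}, {p, s}, {r, s, t}, {p, r, s}, {p, r, s, t}, {q, r}, {p, q, r, t}, {p, q, r, s}, {p, q, r, s, t}, {q, r, s}, {r, s}, {p, r}, {p, q, s}.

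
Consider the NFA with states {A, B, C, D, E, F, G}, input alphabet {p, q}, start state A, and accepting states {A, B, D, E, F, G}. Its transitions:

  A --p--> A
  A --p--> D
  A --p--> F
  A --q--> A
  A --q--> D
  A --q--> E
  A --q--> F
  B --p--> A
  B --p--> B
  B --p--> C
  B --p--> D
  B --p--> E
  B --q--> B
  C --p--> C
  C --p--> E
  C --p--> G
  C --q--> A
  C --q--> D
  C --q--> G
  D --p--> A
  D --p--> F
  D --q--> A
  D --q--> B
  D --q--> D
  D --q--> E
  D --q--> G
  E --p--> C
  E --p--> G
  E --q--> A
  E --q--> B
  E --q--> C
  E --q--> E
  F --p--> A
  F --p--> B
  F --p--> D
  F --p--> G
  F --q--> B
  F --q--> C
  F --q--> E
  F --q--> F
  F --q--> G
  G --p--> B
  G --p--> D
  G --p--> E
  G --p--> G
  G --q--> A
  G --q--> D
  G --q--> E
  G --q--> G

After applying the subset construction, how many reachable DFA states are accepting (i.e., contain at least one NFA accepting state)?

6

Start state of the DFA: {A}.
{A} --p--> {A, D, F}  [new]
{A} --q--> {A, D, E, F}  [new]
{A, D, F} --p--> {A, B, D, F, G}  [new]
{A, D, F} --q--> {A, B, C, D, E, F, G}  [new]
{A, D, E, F} --p--> {A, B, C, D, F, G}  [new]
{A, D, E, F} --q--> {A, B, C, D, E, F, G}  [seen]
{A, B, D, F, G} --p--> {A, B, C, D, E, F, G}  [seen]
{A, B, D, F, G} --q--> {A, B, C, D, E, F, G}  [seen]
{A, B, C, D, E, F, G} --p--> {A, B, C, D, E, F, G}  [seen]
{A, B, C, D, E, F, G} --q--> {A, B, C, D, E, F, G}  [seen]
{A, B, C, D, F, G} --p--> {A, B, C, D, E, F, G}  [seen]
{A, B, C, D, F, G} --q--> {A, B, C, D, E, F, G}  [seen]
Reachable DFA states: {A}, {A, D, F}, {A, D, E, F}, {A, B, D, F, G}, {A, B, C, D, E, F, G}, {A, B, C, D, F, G}.
Accepting DFA states (contain an NFA accepting state): {A}, {A, D, F}, {A, D, E, F}, {A, B, D, F, G}, {A, B, C, D, E, F, G}, {A, B, C, D, F, G}.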